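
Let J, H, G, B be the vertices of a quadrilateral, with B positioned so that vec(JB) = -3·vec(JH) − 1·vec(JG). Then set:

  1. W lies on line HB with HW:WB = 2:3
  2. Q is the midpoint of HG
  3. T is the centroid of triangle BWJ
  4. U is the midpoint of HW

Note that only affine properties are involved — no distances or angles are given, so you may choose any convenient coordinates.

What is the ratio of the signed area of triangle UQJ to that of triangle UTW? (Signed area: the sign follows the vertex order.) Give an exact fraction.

[UQJ]:[UTW] = 3

Set J = (0, 0), H = (1, 0), G = (0, 1), B = (-3, -1); any affine frame gives the same invariant.
1. W lies on line HB with HW:WB = 2:3 ⇒ W = (-3/5, -2/5)
2. Q is the midpoint of HG ⇒ Q = (1/2, 1/2)
3. T is the centroid of triangle BWJ ⇒ T = (-6/5, -7/15)
4. U is the midpoint of HW ⇒ U = (1/5, -1/5)
2·[UQJ] = 1/5, 2·[UTW] = 1/15
[UQJ]:[UTW] = 1/5:1/15 = 3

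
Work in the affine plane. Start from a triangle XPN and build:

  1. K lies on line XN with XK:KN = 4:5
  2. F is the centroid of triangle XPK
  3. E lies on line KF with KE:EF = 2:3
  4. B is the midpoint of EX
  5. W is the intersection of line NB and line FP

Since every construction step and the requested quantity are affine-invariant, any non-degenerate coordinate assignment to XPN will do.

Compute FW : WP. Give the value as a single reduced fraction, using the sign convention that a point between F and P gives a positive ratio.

Assign X = (0, 0), P = (1, 0), N = (0, 1) — the answer is frame-independent, so this choice is without loss of generality.
1. K lies on line XN with XK:KN = 4:5 ⇒ K = (0, 4/9)
2. F is the centroid of triangle XPK ⇒ F = (1/3, 4/27)
3. E lies on line KF with KE:EF = 2:3 ⇒ E = (2/15, 44/135)
4. B is the midpoint of EX ⇒ B = (1/15, 22/135)
5. W is the intersection of line NB and line FP ⇒ W = (7/111, 208/999)
W = F + t·(P−F) with t = -15/37, so FW:WP = t:(1−t) = -15/37:52/37

FW:WP = -15/52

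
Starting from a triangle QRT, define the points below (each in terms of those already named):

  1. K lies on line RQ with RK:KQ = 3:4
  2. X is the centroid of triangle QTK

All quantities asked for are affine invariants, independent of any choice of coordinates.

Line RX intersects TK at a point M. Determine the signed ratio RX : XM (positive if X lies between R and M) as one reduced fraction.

RX:XM = -13/4

Work in coordinates with Q = (0, 0), R = (1, 0), T = (0, 1).
1. K lies on line RQ with RK:KQ = 3:4 ⇒ K = (4/7, 0)
2. X is the centroid of triangle QTK ⇒ X = (4/21, 1/3)
line RX meets TK at M = (40/91, 3/13)
X = R + t·(M−R) with t = 13/9, so RX:XM = 13/9:-4/9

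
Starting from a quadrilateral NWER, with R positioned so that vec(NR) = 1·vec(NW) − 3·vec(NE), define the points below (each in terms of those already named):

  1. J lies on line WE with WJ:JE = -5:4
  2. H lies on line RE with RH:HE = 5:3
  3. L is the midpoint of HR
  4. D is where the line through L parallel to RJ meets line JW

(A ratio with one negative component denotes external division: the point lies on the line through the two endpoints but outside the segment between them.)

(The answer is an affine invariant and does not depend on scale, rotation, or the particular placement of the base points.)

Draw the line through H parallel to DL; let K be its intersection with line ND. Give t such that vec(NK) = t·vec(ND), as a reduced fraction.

Choose coordinates N = (0, 0), W = (1, 0), E = (0, 1), R = (1, -3).
1. J lies on line WE with WJ:JE = -5:4 ⇒ J = (-4, 5)
2. H lies on line RE with RH:HE = 5:3 ⇒ H = (3/8, -1/2)
3. L is the midpoint of HR ⇒ L = (11/16, -7/4)
4. D is where the line through L parallel to RJ meets line JW ⇒ D = (-11/4, 15/4)
through H parallel to DL: direction (55/16, -11/2); meets ND at K = (11/26, -15/26)
K = N + t·(D−N) with t = -2/13

t = -2/13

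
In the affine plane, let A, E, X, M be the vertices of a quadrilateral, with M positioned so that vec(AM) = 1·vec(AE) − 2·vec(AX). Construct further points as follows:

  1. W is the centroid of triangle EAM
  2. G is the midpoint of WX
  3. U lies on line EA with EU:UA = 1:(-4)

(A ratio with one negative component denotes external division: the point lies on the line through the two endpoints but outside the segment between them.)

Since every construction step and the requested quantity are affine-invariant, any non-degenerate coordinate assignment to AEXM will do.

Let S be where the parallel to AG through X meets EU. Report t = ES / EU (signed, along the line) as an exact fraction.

Work in coordinates with A = (0, 0), E = (1, 0), X = (0, 1), M = (1, -2).
1. W is the centroid of triangle EAM ⇒ W = (2/3, -2/3)
2. G is the midpoint of WX ⇒ G = (1/3, 1/6)
3. U lies on line EA with EU:UA = 1:(-4) ⇒ U = (4/3, 0)
through X parallel to AG: direction (1/3, 1/6); meets EU at S = (-2, 0)
S = E + t·(U−E) with t = -9

t = -9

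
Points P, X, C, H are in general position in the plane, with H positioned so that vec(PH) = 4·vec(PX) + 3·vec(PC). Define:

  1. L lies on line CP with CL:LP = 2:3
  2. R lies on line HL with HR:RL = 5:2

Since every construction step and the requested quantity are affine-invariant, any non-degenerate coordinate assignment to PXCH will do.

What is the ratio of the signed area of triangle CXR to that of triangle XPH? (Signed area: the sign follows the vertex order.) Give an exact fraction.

Work in coordinates with P = (0, 0), X = (1, 0), C = (0, 1), H = (4, 3).
1. L lies on line CP with CL:LP = 2:3 ⇒ L = (0, 3/5)
2. R lies on line HL with HR:RL = 5:2 ⇒ R = (8/7, 9/7)
2·[CXR] = 10/7, 2·[XPH] = -3
[CXR]:[XPH] = 10/7:-3 = -10/21

[CXR]:[XPH] = -10/21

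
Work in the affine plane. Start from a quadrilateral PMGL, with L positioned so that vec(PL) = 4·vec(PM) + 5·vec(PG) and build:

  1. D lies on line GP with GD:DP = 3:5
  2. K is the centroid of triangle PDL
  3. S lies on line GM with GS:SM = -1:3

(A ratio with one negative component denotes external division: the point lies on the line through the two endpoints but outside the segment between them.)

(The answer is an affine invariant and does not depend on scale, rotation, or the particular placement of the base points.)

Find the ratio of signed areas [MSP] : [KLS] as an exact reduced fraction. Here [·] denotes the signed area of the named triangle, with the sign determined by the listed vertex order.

Choose coordinates P = (0, 0), M = (1, 0), G = (0, 1), L = (4, 5).
1. D lies on line GP with GD:DP = 3:5 ⇒ D = (0, 5/8)
2. K is the centroid of triangle PDL ⇒ K = (4/3, 15/8)
3. S lies on line GM with GS:SM = -1:3 ⇒ S = (-1/2, 3/2)
2·[MSP] = 3/2, 2·[KLS] = 227/48
[MSP]:[KLS] = 3/2:227/48 = 72/227

[MSP]:[KLS] = 72/227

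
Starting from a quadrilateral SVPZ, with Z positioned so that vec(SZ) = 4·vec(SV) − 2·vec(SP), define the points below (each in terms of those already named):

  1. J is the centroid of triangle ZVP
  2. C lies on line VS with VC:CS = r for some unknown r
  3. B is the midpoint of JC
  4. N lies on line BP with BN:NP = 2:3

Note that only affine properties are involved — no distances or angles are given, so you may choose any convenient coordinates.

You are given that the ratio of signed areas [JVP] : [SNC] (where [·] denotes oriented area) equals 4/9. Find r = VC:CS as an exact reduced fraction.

r = -3/5

Set S = (0, 0), V = (1, 0), P = (0, 1), Z = (4, -2); any affine frame gives the same invariant.
1. J is the centroid of triangle ZVP ⇒ J = (5/3, -1/3)
2. With VC:CS = r, write λ = r/(r+1) so C = V + λ·(S−V); C is affine-linear in λ
3. B is the midpoint of JC ⇒ B is an affine combination of earlier points and hence also affine-linear in λ
4. N lies on line BP with BN:NP = 2:3 ⇒ N is an affine combination of earlier points and hence also affine-linear in λ
Every point depending on C is an affine combination of C and λ-independent points, so each such coordinate is linear in λ; the λ² term in each signed area is a multiple of (S−V)×(S−V) = 0, so 2·[JVP] and 2·[SNC] are each linear in λ. Evaluating at λ=0 and λ=1:
  2·[JVP] = -1/3,   2·[SNC] = 3/10·λ − 3/10
So [JVP]:[SNC] = (-1/3) / (3/10·λ − 3/10). Setting this equal to 4/9:
  -1/3 = 4/9·(3/10·λ − 3/10)  ⇒  λ = -3/2
Then r = λ/(1−λ) = (-3/2)/(5/2) = -3/5. Check: with r = -3/5, C = (5/2, 0) and [JVP]:[SNC] = 4/9 as required.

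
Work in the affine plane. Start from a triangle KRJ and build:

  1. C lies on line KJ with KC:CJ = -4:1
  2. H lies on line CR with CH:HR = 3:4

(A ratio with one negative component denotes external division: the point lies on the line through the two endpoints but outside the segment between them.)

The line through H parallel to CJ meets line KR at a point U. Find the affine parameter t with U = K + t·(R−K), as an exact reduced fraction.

Choose coordinates K = (0, 0), R = (1, 0), J = (0, 1).
1. C lies on line KJ with KC:CJ = -4:1 ⇒ C = (0, 4/3)
2. H lies on line CR with CH:HR = 3:4 ⇒ H = (3/7, 16/21)
through H parallel to CJ: direction (0, -1/3); meets KR at U = (3/7, 0)
U = K + t·(R−K) with t = 3/7

t = 3/7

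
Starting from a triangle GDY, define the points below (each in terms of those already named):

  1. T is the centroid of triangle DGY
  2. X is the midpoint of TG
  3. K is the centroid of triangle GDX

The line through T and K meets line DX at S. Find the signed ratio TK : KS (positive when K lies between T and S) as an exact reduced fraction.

Assign G = (0, 0), D = (1, 0), Y = (0, 1) — the answer is frame-independent, so this choice is without loss of generality.
1. T is the centroid of triangle DGY ⇒ T = (1/3, 1/3)
2. X is the midpoint of TG ⇒ X = (1/6, 1/6)
3. K is the centroid of triangle GDX ⇒ K = (7/18, 1/18)
line TK meets DX at S = (3/8, 1/8)
K = T + t·(S−T) with t = 4/3, so TK:KS = 4/3:-1/3

TK:KS = -4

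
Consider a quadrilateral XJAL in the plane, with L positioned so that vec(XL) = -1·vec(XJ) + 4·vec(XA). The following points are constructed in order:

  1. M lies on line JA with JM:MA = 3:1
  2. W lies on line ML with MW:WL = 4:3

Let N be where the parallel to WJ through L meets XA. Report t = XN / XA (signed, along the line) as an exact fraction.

t = 91/41

Work in coordinates with X = (0, 0), J = (1, 0), A = (0, 1), L = (-1, 4).
1. M lies on line JA with JM:MA = 3:1 ⇒ M = (1/4, 3/4)
2. W lies on line ML with MW:WL = 4:3 ⇒ W = (-13/28, 73/28)
through L parallel to WJ: direction (41/28, -73/28); meets XA at N = (0, 91/41)
N = X + t·(A−X) with t = 91/41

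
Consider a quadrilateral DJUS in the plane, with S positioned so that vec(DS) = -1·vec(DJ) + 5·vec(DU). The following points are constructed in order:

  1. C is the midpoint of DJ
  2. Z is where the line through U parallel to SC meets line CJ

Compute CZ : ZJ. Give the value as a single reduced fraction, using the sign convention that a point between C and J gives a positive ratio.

CZ:ZJ = -2/7

Choose coordinates D = (0, 0), J = (1, 0), U = (0, 1), S = (-1, 5).
1. C is the midpoint of DJ ⇒ C = (1/2, 0)
2. Z is where the line through U parallel to SC meets line CJ ⇒ Z = (3/10, 0)
Z = C + t·(J−C) with t = -2/5, so CZ:ZJ = t:(1−t) = -2/5:7/5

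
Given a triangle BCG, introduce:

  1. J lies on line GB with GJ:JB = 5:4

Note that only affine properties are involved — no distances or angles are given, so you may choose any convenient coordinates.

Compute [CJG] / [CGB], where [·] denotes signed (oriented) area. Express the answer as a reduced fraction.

Choose coordinates B = (0, 0), C = (1, 0), G = (0, 1).
1. J lies on line GB with GJ:JB = 5:4 ⇒ J = (0, 4/9)
2·[CJG] = -5/9, 2·[CGB] = 1
[CJG]:[CGB] = -5/9:1 = -5/9

[CJG]:[CGB] = -5/9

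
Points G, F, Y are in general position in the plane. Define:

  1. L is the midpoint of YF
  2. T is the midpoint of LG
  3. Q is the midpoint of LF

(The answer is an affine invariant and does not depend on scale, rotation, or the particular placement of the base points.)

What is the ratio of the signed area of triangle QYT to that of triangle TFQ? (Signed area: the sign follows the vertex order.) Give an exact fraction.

Work in coordinates with G = (0, 0), F = (1, 0), Y = (0, 1).
1. L is the midpoint of YF ⇒ L = (1/2, 1/2)
2. T is the midpoint of LG ⇒ T = (1/4, 1/4)
3. Q is the midpoint of LF ⇒ Q = (3/4, 1/4)
2·[QYT] = 3/8, 2·[TFQ] = 1/8
[QYT]:[TFQ] = 3/8:1/8 = 3

[QYT]:[TFQ] = 3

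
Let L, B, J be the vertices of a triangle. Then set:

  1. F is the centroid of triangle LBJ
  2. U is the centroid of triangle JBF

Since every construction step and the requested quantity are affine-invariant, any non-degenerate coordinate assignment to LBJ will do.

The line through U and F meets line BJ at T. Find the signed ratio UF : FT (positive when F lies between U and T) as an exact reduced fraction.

UF:FT = -2/3

Set L = (0, 0), B = (1, 0), J = (0, 1); any affine frame gives the same invariant.
1. F is the centroid of triangle LBJ ⇒ F = (1/3, 1/3)
2. U is the centroid of triangle JBF ⇒ U = (4/9, 4/9)
line UF meets BJ at T = (1/2, 1/2)
F = U + t·(T−U) with t = -2, so UF:FT = -2:3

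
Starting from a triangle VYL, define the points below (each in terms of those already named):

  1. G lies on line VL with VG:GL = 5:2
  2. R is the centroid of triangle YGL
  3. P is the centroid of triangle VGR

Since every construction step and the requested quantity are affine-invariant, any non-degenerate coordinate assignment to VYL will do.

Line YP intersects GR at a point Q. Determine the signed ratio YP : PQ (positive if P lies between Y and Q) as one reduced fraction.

Assign V = (0, 0), Y = (1, 0), L = (0, 1) — the answer is frame-independent, so this choice is without loss of generality.
1. G lies on line VL with VG:GL = 5:2 ⇒ G = (0, 5/7)
2. R is the centroid of triangle YGL ⇒ R = (1/3, 4/7)
3. P is the centroid of triangle VGR ⇒ P = (1/9, 3/7)
line YP meets GR at Q = (-13/3, 18/7)
P = Y + t·(Q−Y) with t = 1/6, so YP:PQ = 1/6:5/6

YP:PQ = 1/5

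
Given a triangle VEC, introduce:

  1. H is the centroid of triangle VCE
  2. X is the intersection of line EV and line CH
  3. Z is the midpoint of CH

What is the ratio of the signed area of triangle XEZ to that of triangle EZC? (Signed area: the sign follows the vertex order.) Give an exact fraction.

[XEZ]:[EZC] = -2

Set V = (0, 0), E = (1, 0), C = (0, 1); any affine frame gives the same invariant.
1. H is the centroid of triangle VCE ⇒ H = (1/3, 1/3)
2. X is the intersection of line EV and line CH ⇒ X = (1/2, 0)
3. Z is the midpoint of CH ⇒ Z = (1/6, 2/3)
2·[XEZ] = 1/3, 2·[EZC] = -1/6
[XEZ]:[EZC] = 1/3:-1/6 = -2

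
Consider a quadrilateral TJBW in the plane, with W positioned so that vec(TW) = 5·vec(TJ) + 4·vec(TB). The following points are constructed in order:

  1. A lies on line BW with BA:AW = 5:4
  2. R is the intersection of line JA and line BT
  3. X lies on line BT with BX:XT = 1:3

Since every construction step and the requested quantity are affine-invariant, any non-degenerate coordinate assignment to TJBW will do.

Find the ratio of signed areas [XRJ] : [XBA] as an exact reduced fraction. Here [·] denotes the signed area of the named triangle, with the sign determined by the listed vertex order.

Work in coordinates with T = (0, 0), J = (1, 0), B = (0, 1), W = (5, 4).
1. A lies on line BW with BA:AW = 5:4 ⇒ A = (25/9, 8/3)
2. R is the intersection of line JA and line BT ⇒ R = (0, -3/2)
3. X lies on line BT with BX:XT = 1:3 ⇒ X = (0, 3/4)
2·[XRJ] = 9/4, 2·[XBA] = -25/36
[XRJ]:[XBA] = 9/4:-25/36 = -81/25

[XRJ]:[XBA] = -81/25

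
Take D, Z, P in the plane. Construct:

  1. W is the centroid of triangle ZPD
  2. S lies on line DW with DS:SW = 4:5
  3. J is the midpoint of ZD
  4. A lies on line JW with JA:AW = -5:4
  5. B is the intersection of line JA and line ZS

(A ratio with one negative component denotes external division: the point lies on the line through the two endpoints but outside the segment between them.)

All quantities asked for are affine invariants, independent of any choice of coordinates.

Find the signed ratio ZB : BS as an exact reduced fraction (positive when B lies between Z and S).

ZB:BS = 9/5

Choose coordinates D = (0, 0), Z = (1, 0), P = (0, 1).
1. W is the centroid of triangle ZPD ⇒ W = (1/3, 1/3)
2. S lies on line DW with DS:SW = 4:5 ⇒ S = (4/27, 4/27)
3. J is the midpoint of ZD ⇒ J = (1/2, 0)
4. A lies on line JW with JA:AW = -5:4 ⇒ A = (-1/3, 5/3)
5. B is the intersection of line JA and line ZS ⇒ B = (19/42, 2/21)
B = Z + t·(S−Z) with t = 9/14, so ZB:BS = t:(1−t) = 9/14:5/14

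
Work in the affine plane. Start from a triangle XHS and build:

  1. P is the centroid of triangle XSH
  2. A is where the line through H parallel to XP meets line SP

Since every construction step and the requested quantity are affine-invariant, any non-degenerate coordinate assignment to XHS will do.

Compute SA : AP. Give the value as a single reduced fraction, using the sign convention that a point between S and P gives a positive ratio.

SA:AP = -2

Choose coordinates X = (0, 0), H = (1, 0), S = (0, 1).
1. P is the centroid of triangle XSH ⇒ P = (1/3, 1/3)
2. A is where the line through H parallel to XP meets line SP ⇒ A = (2/3, -1/3)
A = S + t·(P−S) with t = 2, so SA:AP = t:(1−t) = 2:-1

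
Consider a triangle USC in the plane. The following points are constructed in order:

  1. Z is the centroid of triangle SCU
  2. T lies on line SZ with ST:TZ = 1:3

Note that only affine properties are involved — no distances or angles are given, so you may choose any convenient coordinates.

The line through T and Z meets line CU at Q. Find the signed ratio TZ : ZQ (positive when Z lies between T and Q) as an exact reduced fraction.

TZ:ZQ = 3/2

Set U = (0, 0), S = (1, 0), C = (0, 1); any affine frame gives the same invariant.
1. Z is the centroid of triangle SCU ⇒ Z = (1/3, 1/3)
2. T lies on line SZ with ST:TZ = 1:3 ⇒ T = (5/6, 1/12)
line TZ meets CU at Q = (0, 1/2)
Z = T + t·(Q−T) with t = 3/5, so TZ:ZQ = 3/5:2/5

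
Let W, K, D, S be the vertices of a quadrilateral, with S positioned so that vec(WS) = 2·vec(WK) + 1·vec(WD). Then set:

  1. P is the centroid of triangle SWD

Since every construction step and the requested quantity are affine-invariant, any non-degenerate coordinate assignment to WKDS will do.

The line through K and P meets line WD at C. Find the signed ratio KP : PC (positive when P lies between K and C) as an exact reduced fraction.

Set W = (0, 0), K = (1, 0), D = (0, 1), S = (2, 1); any affine frame gives the same invariant.
1. P is the centroid of triangle SWD ⇒ P = (2/3, 2/3)
line KP meets WD at C = (0, 2)
P = K + t·(C−K) with t = 1/3, so KP:PC = 1/3:2/3

KP:PC = 1/2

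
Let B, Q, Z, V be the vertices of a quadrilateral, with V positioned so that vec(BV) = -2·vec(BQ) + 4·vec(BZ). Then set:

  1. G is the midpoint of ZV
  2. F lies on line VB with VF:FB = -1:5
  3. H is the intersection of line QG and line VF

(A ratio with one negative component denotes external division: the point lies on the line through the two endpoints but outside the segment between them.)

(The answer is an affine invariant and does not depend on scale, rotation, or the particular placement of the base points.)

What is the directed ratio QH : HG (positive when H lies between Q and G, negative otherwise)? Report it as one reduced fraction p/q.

Work in coordinates with B = (0, 0), Q = (1, 0), Z = (0, 1), V = (-2, 4).
1. G is the midpoint of ZV ⇒ G = (-1, 5/2)
2. F lies on line VB with VF:FB = -1:5 ⇒ F = (-5/2, 5)
3. H is the intersection of line QG and line VF ⇒ H = (-5/3, 10/3)
H = Q + t·(G−Q) with t = 4/3, so QH:HG = t:(1−t) = 4/3:-1/3

QH:HG = -4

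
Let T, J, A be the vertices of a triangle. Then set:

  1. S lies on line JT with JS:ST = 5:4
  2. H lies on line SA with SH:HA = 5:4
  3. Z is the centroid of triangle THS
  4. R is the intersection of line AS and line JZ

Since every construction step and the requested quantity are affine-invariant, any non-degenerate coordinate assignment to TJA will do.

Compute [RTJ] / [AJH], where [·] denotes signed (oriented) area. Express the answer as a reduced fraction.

[RTJ]:[AJH] = -45/76

Work in coordinates with T = (0, 0), J = (1, 0), A = (0, 1).
1. S lies on line JT with JS:ST = 5:4 ⇒ S = (4/9, 0)
2. H lies on line SA with SH:HA = 5:4 ⇒ H = (16/81, 5/9)
3. Z is the centroid of triangle THS ⇒ Z = (52/243, 5/27)
4. R is the intersection of line AS and line JZ ⇒ R = (584/1539, 25/171)
2·[RTJ] = 25/171, 2·[AJH] = -20/81
[RTJ]:[AJH] = 25/171:-20/81 = -45/76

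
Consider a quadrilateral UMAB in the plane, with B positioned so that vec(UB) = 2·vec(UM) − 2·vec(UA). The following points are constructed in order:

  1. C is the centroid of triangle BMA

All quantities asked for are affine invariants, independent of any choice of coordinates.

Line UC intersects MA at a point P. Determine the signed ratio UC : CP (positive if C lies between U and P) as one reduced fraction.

Assign U = (0, 0), M = (1, 0), A = (0, 1), B = (2, -2) — the answer is frame-independent, so this choice is without loss of generality.
1. C is the centroid of triangle BMA ⇒ C = (1, -1/3)
line UC meets MA at P = (3/2, -1/2)
C = U + t·(P−U) with t = 2/3, so UC:CP = 2/3:1/3

UC:CP = 2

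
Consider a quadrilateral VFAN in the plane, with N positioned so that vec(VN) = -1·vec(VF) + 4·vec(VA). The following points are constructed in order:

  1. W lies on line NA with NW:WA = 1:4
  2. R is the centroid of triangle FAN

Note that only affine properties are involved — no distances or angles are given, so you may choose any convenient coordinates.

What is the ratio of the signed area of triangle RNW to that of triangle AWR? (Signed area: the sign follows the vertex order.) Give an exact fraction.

[RNW]:[AWR] = -1/4

Set V = (0, 0), F = (1, 0), A = (0, 1), N = (-1, 4); any affine frame gives the same invariant.
1. W lies on line NA with NW:WA = 1:4 ⇒ W = (-4/5, 17/5)
2. R is the centroid of triangle FAN ⇒ R = (0, 5/3)
2·[RNW] = 2/15, 2·[AWR] = -8/15
[RNW]:[AWR] = 2/15:-8/15 = -1/4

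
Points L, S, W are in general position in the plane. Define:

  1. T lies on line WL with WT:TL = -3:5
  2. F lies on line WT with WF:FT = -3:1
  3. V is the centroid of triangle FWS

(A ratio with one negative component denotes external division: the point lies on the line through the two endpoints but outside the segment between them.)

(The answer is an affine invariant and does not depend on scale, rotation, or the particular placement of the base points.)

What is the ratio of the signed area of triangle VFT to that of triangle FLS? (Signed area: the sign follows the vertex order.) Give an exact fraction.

[VFT]:[FLS] = 1/13

Work in coordinates with L = (0, 0), S = (1, 0), W = (0, 1).
1. T lies on line WL with WT:TL = -3:5 ⇒ T = (0, 5/2)
2. F lies on line WT with WF:FT = -3:1 ⇒ F = (0, 13/4)
3. V is the centroid of triangle FWS ⇒ V = (1/3, 17/12)
2·[VFT] = 1/4, 2·[FLS] = 13/4
[VFT]:[FLS] = 1/4:13/4 = 1/13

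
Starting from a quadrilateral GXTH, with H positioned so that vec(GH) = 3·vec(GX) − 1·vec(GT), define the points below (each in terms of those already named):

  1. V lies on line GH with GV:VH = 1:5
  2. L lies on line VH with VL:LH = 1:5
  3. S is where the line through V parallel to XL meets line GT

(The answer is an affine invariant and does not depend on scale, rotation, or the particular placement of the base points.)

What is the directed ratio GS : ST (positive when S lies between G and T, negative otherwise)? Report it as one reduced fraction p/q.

GS:ST = -2/3

Assign G = (0, 0), X = (1, 0), T = (0, 1), H = (3, -1) — the answer is frame-independent, so this choice is without loss of generality.
1. V lies on line GH with GV:VH = 1:5 ⇒ V = (1/2, -1/6)
2. L lies on line VH with VL:LH = 1:5 ⇒ L = (11/12, -11/36)
3. S is where the line through V parallel to XL meets line GT ⇒ S = (0, -2)
S = G + t·(T−G) with t = -2, so GS:ST = t:(1−t) = -2:3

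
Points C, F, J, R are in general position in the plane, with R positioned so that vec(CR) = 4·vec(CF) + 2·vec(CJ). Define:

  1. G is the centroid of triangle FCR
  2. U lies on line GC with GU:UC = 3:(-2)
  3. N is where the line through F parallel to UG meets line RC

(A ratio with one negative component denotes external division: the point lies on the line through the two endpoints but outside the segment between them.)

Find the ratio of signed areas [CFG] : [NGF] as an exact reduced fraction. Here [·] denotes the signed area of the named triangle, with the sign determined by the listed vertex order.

Work in coordinates with C = (0, 0), F = (1, 0), J = (0, 1), R = (4, 2).
1. G is the centroid of triangle FCR ⇒ G = (5/3, 2/3)
2. U lies on line GC with GU:UC = 3:(-2) ⇒ U = (-10/3, -4/3)
3. N is where the line through F parallel to UG meets line RC ⇒ N = (-4, -2)
2·[CFG] = 2/3, 2·[NGF] = -2
[CFG]:[NGF] = 2/3:-2 = -1/3

[CFG]:[NGF] = -1/3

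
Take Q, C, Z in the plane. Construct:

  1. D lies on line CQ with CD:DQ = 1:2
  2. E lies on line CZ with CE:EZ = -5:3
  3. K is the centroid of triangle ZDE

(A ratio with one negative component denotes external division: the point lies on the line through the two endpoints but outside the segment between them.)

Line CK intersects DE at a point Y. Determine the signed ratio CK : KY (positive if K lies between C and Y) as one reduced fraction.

CK:KY = 4

Set Q = (0, 0), C = (1, 0), Z = (0, 1); any affine frame gives the same invariant.
1. D lies on line CQ with CD:DQ = 1:2 ⇒ D = (2/3, 0)
2. E lies on line CZ with CE:EZ = -5:3 ⇒ E = (-3/2, 5/2)
3. K is the centroid of triangle ZDE ⇒ K = (-5/18, 7/6)
line CK meets DE at Y = (-43/72, 35/24)
K = C + t·(Y−C) with t = 4/5, so CK:KY = 4/5:1/5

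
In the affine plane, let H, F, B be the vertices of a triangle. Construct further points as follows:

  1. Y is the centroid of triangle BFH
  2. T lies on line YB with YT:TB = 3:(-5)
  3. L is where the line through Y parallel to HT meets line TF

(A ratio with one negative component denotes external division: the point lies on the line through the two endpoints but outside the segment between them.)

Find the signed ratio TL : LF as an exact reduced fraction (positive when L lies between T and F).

Choose coordinates H = (0, 0), F = (1, 0), B = (0, 1).
1. Y is the centroid of triangle BFH ⇒ Y = (1/3, 1/3)
2. T lies on line YB with YT:TB = 3:(-5) ⇒ T = (5/6, -2/3)
3. L is where the line through Y parallel to HT meets line TF ⇒ L = (23/24, -1/6)
L = T + t·(F−T) with t = 3/4, so TL:LF = t:(1−t) = 3/4:1/4

TL:LF = 3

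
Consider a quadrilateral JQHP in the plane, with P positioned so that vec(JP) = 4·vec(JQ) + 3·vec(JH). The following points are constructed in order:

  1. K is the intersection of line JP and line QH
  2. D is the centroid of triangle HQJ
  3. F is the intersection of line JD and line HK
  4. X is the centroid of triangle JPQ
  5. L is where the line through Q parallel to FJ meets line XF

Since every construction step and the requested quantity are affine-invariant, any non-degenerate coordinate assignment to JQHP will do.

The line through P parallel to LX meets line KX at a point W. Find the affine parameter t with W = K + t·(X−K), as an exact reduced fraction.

Assign J = (0, 0), Q = (1, 0), H = (0, 1), P = (4, 3) — the answer is frame-independent, so this choice is without loss of generality.
1. K is the intersection of line JP and line QH ⇒ K = (4/7, 3/7)
2. D is the centroid of triangle HQJ ⇒ D = (1/3, 1/3)
3. F is the intersection of line JD and line HK ⇒ F = (1/2, 1/2)
4. X is the centroid of triangle JPQ ⇒ X = (5/3, 1)
5. L is where the line through Q parallel to FJ meets line XF ⇒ L = (9/4, 5/4)
through P parallel to LX: direction (-7/12, -1/4); meets KX at W = (62/5, 33/5)
W = K + t·(X−K) with t = 54/5

t = 54/5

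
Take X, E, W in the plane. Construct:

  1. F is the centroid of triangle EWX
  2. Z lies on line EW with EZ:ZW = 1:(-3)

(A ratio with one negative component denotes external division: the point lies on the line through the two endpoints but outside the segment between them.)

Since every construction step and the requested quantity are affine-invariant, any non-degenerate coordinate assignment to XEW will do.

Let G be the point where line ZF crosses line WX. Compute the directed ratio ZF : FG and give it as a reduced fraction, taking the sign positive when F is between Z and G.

Assign X = (0, 0), E = (1, 0), W = (0, 1) — the answer is frame-independent, so this choice is without loss of generality.
1. F is the centroid of triangle EWX ⇒ F = (1/3, 1/3)
2. Z lies on line EW with EZ:ZW = 1:(-3) ⇒ Z = (3/2, -1/2)
line ZF meets WX at G = (0, 4/7)
F = Z + t·(G−Z) with t = 7/9, so ZF:FG = 7/9:2/9

ZF:FG = 7/2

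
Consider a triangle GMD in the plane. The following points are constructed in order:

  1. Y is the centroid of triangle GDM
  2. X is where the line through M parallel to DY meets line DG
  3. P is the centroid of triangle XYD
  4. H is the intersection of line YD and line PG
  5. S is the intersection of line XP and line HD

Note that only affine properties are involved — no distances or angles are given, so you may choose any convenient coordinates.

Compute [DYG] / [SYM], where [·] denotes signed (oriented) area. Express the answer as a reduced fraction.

[DYG]:[SYM] = -2

Assign G = (0, 0), M = (1, 0), D = (0, 1) — the answer is frame-independent, so this choice is without loss of generality.
1. Y is the centroid of triangle GDM ⇒ Y = (1/3, 1/3)
2. X is where the line through M parallel to DY meets line DG ⇒ X = (0, 2)
3. P is the centroid of triangle XYD ⇒ P = (1/9, 10/9)
4. H is the intersection of line YD and line PG ⇒ H = (1/12, 5/6)
5. S is the intersection of line XP and line HD ⇒ S = (1/6, 2/3)
2·[DYG] = -1/3, 2·[SYM] = 1/6
[DYG]:[SYM] = -1/3:1/6 = -2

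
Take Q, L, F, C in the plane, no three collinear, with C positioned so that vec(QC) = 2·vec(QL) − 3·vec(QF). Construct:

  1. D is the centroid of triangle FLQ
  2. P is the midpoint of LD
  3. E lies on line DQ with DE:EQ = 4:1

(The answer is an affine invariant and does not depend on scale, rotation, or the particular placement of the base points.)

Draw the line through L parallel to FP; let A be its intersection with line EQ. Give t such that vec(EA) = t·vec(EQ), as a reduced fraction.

Assign Q = (0, 0), L = (1, 0), F = (0, 1), C = (2, -3) — the answer is frame-independent, so this choice is without loss of generality.
1. D is the centroid of triangle FLQ ⇒ D = (1/3, 1/3)
2. P is the midpoint of LD ⇒ P = (2/3, 1/6)
3. E lies on line DQ with DE:EQ = 4:1 ⇒ E = (1/15, 1/15)
through L parallel to FP: direction (2/3, -5/6); meets EQ at A = (5/9, 5/9)
A = E + t·(Q−E) with t = -22/3

t = -22/3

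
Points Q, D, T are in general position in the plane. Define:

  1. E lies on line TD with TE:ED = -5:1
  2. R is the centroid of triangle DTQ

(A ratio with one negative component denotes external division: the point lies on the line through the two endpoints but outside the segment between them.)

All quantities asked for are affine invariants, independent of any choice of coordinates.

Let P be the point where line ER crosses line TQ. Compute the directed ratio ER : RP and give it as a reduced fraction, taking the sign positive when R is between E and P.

ER:RP = 11/4

Set Q = (0, 0), D = (1, 0), T = (0, 1); any affine frame gives the same invariant.
1. E lies on line TD with TE:ED = -5:1 ⇒ E = (5/4, -1/4)
2. R is the centroid of triangle DTQ ⇒ R = (1/3, 1/3)
line ER meets TQ at P = (0, 6/11)
R = E + t·(P−E) with t = 11/15, so ER:RP = 11/15:4/15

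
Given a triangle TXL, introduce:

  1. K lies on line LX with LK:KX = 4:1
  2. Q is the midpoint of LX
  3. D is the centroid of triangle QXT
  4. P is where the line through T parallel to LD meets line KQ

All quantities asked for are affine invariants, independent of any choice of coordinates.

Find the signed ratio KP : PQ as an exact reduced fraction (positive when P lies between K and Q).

KP:PQ = -23/20

Assign T = (0, 0), X = (1, 0), L = (0, 1) — the answer is frame-independent, so this choice is without loss of generality.
1. K lies on line LX with LK:KX = 4:1 ⇒ K = (4/5, 1/5)
2. Q is the midpoint of LX ⇒ Q = (1/2, 1/2)
3. D is the centroid of triangle QXT ⇒ D = (1/2, 1/6)
4. P is where the line through T parallel to LD meets line KQ ⇒ P = (-3/2, 5/2)
P = K + t·(Q−K) with t = 23/3, so KP:PQ = t:(1−t) = 23/3:-20/3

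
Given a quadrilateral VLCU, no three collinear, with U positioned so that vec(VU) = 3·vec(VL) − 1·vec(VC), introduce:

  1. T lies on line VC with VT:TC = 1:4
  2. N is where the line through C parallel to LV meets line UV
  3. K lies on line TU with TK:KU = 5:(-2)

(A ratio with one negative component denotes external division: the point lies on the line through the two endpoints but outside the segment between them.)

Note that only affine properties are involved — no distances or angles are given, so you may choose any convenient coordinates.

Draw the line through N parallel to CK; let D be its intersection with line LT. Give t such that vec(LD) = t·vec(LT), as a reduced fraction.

Choose coordinates V = (0, 0), L = (1, 0), C = (0, 1), U = (3, -1).
1. T lies on line VC with VT:TC = 1:4 ⇒ T = (0, 1/5)
2. N is where the line through C parallel to LV meets line UV ⇒ N = (-3, 1)
3. K lies on line TU with TK:KU = 5:(-2) ⇒ K = (5, -9/5)
through N parallel to CK: direction (5, -14/5); meets LT at D = (-22/9, 31/45)
D = L + t·(T−L) with t = 31/9

t = 31/9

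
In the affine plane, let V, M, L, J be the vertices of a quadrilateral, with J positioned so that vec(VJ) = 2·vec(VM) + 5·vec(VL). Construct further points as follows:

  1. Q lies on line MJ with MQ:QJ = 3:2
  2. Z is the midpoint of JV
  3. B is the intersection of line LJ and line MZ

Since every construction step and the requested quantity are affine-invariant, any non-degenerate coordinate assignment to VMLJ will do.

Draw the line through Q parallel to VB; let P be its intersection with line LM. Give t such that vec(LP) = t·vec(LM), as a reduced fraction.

Work in coordinates with V = (0, 0), M = (1, 0), L = (0, 1), J = (2, 5).
1. Q lies on line MJ with MQ:QJ = 3:2 ⇒ Q = (8/5, 3)
2. Z is the midpoint of JV ⇒ Z = (1, 5/2)
3. B is the intersection of line LJ and line MZ ⇒ B = (1, 3)
through Q parallel to VB: direction (1, 3); meets LM at P = (7/10, 3/10)
P = L + t·(M−L) with t = 7/10

t = 7/10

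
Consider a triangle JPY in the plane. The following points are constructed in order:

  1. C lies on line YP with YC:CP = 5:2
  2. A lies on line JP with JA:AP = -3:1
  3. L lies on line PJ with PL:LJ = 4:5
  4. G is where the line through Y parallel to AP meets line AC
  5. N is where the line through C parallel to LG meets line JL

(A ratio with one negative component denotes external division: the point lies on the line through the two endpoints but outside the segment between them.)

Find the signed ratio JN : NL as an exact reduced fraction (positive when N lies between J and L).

Work in coordinates with J = (0, 0), P = (1, 0), Y = (0, 1).
1. C lies on line YP with YC:CP = 5:2 ⇒ C = (5/7, 2/7)
2. A lies on line JP with JA:AP = -3:1 ⇒ A = (3/2, 0)
3. L lies on line PJ with PL:LJ = 4:5 ⇒ L = (5/9, 0)
4. G is where the line through Y parallel to AP meets line AC ⇒ G = (-5/4, 1)
5. N is where the line through C parallel to LG meets line JL ⇒ N = (155/126, 0)
N = J + t·(L−J) with t = 31/14, so JN:NL = t:(1−t) = 31/14:-17/14

JN:NL = -31/17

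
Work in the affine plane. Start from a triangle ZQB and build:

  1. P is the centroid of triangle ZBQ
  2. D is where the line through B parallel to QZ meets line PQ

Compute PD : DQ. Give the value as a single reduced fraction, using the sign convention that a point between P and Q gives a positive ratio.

Assign Z = (0, 0), Q = (1, 0), B = (0, 1) — the answer is frame-independent, so this choice is without loss of generality.
1. P is the centroid of triangle ZBQ ⇒ P = (1/3, 1/3)
2. D is where the line through B parallel to QZ meets line PQ ⇒ D = (-1, 1)
D = P + t·(Q−P) with t = -2, so PD:DQ = t:(1−t) = -2:3

PD:DQ = -2/3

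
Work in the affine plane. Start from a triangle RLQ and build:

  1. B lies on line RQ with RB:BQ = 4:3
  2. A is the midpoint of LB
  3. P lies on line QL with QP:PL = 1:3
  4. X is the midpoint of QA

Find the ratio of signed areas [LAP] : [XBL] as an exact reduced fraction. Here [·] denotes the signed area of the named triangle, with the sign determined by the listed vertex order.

Assign R = (0, 0), L = (1, 0), Q = (0, 1) — the answer is frame-independent, so this choice is without loss of generality.
1. B lies on line RQ with RB:BQ = 4:3 ⇒ B = (0, 4/7)
2. A is the midpoint of LB ⇒ A = (1/2, 2/7)
3. P lies on line QL with QP:PL = 1:3 ⇒ P = (1/4, 3/4)
4. X is the midpoint of QA ⇒ X = (1/4, 9/14)
2·[LAP] = -9/56, 2·[XBL] = 3/14
[LAP]:[XBL] = -9/56:3/14 = -3/4

[LAP]:[XBL] = -3/4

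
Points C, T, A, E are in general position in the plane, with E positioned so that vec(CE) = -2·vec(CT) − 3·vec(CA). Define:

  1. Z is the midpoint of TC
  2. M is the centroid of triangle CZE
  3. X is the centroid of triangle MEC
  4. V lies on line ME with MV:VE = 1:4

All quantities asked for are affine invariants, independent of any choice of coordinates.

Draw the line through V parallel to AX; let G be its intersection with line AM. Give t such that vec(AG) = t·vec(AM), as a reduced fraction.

Assign C = (0, 0), T = (1, 0), A = (0, 1), E = (-2, -3) — the answer is frame-independent, so this choice is without loss of generality.
1. Z is the midpoint of TC ⇒ Z = (1/2, 0)
2. M is the centroid of triangle CZE ⇒ M = (-1/2, -1)
3. X is the centroid of triangle MEC ⇒ X = (-5/6, -4/3)
4. V lies on line ME with MV:VE = 1:4 ⇒ V = (-4/5, -7/5)
through V parallel to AX: direction (-5/6, -7/3); meets AM at G = (-2/15, 7/15)
G = A + t·(M−A) with t = 4/15

t = 4/15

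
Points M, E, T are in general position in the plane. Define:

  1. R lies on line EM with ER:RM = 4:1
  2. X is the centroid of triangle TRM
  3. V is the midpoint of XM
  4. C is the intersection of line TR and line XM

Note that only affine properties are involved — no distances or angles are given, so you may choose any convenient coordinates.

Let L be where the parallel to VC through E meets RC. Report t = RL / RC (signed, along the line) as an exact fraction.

Work in coordinates with M = (0, 0), E = (1, 0), T = (0, 1).
1. R lies on line EM with ER:RM = 4:1 ⇒ R = (1/5, 0)
2. X is the centroid of triangle TRM ⇒ X = (1/15, 1/3)
3. V is the midpoint of XM ⇒ V = (1/30, 1/6)
4. C is the intersection of line TR and line XM ⇒ C = (1/10, 1/2)
through E parallel to VC: direction (1/15, 1/3); meets RC at L = (3/5, -2)
L = R + t·(C−R) with t = -4

t = -4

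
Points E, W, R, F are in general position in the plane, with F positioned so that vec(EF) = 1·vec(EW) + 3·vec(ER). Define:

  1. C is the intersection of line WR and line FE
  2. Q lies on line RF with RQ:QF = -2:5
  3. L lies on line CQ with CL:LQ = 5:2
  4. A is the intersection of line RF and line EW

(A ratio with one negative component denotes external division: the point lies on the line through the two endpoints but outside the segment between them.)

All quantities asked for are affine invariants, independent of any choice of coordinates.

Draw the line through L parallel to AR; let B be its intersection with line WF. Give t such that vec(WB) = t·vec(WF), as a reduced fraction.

t = 13/14

Work in coordinates with E = (0, 0), W = (1, 0), R = (0, 1), F = (1, 3).
1. C is the intersection of line WR and line FE ⇒ C = (1/4, 3/4)
2. Q lies on line RF with RQ:QF = -2:5 ⇒ Q = (-2/3, -1/3)
3. L lies on line CQ with CL:LQ = 5:2 ⇒ L = (-17/42, -1/42)
4. A is the intersection of line RF and line EW ⇒ A = (-1/2, 0)
through L parallel to AR: direction (1/2, 1); meets WF at B = (1, 39/14)
B = W + t·(F−W) with t = 13/14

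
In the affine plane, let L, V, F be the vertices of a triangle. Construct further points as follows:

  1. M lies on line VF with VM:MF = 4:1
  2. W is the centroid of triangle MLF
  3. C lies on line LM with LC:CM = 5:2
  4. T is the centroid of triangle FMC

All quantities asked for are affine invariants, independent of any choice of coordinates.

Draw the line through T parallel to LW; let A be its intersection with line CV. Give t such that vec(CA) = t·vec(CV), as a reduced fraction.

Work in coordinates with L = (0, 0), V = (1, 0), F = (0, 1).
1. M lies on line VF with VM:MF = 4:1 ⇒ M = (1/5, 4/5)
2. W is the centroid of triangle MLF ⇒ W = (1/15, 3/5)
3. C lies on line LM with LC:CM = 5:2 ⇒ C = (1/7, 4/7)
4. T is the centroid of triangle FMC ⇒ T = (4/35, 83/105)
through T parallel to LW: direction (1/15, 3/5); meets CV at A = (19/203, 368/609)
A = C + t·(V−C) with t = -5/87

t = -5/87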